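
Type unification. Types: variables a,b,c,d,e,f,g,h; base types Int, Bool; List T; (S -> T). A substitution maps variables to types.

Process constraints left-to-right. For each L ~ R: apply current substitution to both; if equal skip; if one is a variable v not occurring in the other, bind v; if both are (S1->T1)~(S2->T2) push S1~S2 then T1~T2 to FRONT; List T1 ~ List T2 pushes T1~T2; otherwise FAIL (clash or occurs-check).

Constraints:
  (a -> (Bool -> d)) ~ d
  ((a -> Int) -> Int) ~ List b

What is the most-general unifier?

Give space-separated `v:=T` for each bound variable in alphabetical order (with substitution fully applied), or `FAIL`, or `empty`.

step 1: unify (a -> (Bool -> d)) ~ d  [subst: {-} | 1 pending]
  occurs-check fail

Answer: FAIL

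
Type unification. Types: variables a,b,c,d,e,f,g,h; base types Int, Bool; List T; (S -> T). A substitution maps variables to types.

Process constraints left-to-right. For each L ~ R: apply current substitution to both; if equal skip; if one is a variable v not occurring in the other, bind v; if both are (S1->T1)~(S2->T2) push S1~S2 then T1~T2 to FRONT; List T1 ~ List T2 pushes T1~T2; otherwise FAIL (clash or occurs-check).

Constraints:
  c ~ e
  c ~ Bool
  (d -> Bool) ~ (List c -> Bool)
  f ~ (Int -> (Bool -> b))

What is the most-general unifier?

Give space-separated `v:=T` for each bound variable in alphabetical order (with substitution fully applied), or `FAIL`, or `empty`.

Answer: c:=Bool d:=List Bool e:=Bool f:=(Int -> (Bool -> b))

Derivation:
step 1: unify c ~ e  [subst: {-} | 3 pending]
  bind c := e
step 2: unify e ~ Bool  [subst: {c:=e} | 2 pending]
  bind e := Bool
step 3: unify (d -> Bool) ~ (List Bool -> Bool)  [subst: {c:=e, e:=Bool} | 1 pending]
  -> decompose arrow: push d~List Bool, Bool~Bool
step 4: unify d ~ List Bool  [subst: {c:=e, e:=Bool} | 2 pending]
  bind d := List Bool
step 5: unify Bool ~ Bool  [subst: {c:=e, e:=Bool, d:=List Bool} | 1 pending]
  -> identical, skip
step 6: unify f ~ (Int -> (Bool -> b))  [subst: {c:=e, e:=Bool, d:=List Bool} | 0 pending]
  bind f := (Int -> (Bool -> b))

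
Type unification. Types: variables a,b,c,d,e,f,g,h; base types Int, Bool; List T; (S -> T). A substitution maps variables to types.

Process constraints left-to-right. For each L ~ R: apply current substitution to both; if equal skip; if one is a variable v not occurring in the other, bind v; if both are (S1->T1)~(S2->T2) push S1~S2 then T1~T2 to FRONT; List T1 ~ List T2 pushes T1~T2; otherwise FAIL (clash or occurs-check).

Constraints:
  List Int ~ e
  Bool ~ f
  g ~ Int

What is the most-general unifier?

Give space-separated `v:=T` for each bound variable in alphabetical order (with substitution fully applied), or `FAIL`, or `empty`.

step 1: unify List Int ~ e  [subst: {-} | 2 pending]
  bind e := List Int
step 2: unify Bool ~ f  [subst: {e:=List Int} | 1 pending]
  bind f := Bool
step 3: unify g ~ Int  [subst: {e:=List Int, f:=Bool} | 0 pending]
  bind g := Int

Answer: e:=List Int f:=Bool g:=Int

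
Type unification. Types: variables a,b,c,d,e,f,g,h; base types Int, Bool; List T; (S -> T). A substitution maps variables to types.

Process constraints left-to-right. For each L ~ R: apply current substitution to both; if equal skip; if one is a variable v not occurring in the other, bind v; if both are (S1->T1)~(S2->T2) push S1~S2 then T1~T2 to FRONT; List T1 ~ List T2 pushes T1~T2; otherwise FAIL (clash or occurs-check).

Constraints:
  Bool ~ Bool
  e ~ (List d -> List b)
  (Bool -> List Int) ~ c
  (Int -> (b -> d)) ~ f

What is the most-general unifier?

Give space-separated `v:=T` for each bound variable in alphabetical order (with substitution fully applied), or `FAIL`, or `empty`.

step 1: unify Bool ~ Bool  [subst: {-} | 3 pending]
  -> identical, skip
step 2: unify e ~ (List d -> List b)  [subst: {-} | 2 pending]
  bind e := (List d -> List b)
step 3: unify (Bool -> List Int) ~ c  [subst: {e:=(List d -> List b)} | 1 pending]
  bind c := (Bool -> List Int)
step 4: unify (Int -> (b -> d)) ~ f  [subst: {e:=(List d -> List b), c:=(Bool -> List Int)} | 0 pending]
  bind f := (Int -> (b -> d))

Answer: c:=(Bool -> List Int) e:=(List d -> List b) f:=(Int -> (b -> d))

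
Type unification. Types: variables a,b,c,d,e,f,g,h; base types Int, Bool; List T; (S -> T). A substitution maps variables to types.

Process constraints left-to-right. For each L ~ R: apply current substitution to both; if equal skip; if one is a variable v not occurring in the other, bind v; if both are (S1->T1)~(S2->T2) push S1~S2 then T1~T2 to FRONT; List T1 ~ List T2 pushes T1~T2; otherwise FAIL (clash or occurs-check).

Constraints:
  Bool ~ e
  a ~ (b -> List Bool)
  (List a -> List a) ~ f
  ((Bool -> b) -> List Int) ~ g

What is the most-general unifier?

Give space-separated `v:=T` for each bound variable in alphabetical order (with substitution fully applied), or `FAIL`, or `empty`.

Answer: a:=(b -> List Bool) e:=Bool f:=(List (b -> List Bool) -> List (b -> List Bool)) g:=((Bool -> b) -> List Int)

Derivation:
step 1: unify Bool ~ e  [subst: {-} | 3 pending]
  bind e := Bool
step 2: unify a ~ (b -> List Bool)  [subst: {e:=Bool} | 2 pending]
  bind a := (b -> List Bool)
step 3: unify (List (b -> List Bool) -> List (b -> List Bool)) ~ f  [subst: {e:=Bool, a:=(b -> List Bool)} | 1 pending]
  bind f := (List (b -> List Bool) -> List (b -> List Bool))
step 4: unify ((Bool -> b) -> List Int) ~ g  [subst: {e:=Bool, a:=(b -> List Bool), f:=(List (b -> List Bool) -> List (b -> List Bool))} | 0 pending]
  bind g := ((Bool -> b) -> List Int)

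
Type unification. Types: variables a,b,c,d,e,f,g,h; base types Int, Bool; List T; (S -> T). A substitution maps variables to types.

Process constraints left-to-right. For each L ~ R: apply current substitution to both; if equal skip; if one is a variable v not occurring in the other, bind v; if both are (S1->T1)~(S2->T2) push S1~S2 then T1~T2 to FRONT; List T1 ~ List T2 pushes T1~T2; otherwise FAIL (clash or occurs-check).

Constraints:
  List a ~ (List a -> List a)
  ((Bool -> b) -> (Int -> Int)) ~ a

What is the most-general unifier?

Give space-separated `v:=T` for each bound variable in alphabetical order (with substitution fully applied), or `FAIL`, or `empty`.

step 1: unify List a ~ (List a -> List a)  [subst: {-} | 1 pending]
  clash: List a vs (List a -> List a)

Answer: FAIL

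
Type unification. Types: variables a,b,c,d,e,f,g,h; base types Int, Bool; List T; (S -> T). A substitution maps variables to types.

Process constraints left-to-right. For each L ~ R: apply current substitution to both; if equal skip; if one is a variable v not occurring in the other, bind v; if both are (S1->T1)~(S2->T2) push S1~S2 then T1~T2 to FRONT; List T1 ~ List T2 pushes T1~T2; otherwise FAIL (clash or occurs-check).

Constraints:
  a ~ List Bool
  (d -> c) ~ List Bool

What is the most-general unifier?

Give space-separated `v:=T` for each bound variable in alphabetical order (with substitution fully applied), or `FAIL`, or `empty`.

Answer: FAIL

Derivation:
step 1: unify a ~ List Bool  [subst: {-} | 1 pending]
  bind a := List Bool
step 2: unify (d -> c) ~ List Bool  [subst: {a:=List Bool} | 0 pending]
  clash: (d -> c) vs List Bool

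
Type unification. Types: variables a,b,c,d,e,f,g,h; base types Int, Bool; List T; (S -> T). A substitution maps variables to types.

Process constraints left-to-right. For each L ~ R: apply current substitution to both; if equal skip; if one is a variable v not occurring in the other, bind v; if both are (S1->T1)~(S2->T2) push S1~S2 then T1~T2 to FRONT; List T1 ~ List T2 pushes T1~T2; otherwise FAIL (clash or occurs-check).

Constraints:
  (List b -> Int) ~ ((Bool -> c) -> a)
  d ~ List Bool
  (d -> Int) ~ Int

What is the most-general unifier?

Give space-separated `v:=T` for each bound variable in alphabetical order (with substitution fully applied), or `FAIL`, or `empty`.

Answer: FAIL

Derivation:
step 1: unify (List b -> Int) ~ ((Bool -> c) -> a)  [subst: {-} | 2 pending]
  -> decompose arrow: push List b~(Bool -> c), Int~a
step 2: unify List b ~ (Bool -> c)  [subst: {-} | 3 pending]
  clash: List b vs (Bool -> c)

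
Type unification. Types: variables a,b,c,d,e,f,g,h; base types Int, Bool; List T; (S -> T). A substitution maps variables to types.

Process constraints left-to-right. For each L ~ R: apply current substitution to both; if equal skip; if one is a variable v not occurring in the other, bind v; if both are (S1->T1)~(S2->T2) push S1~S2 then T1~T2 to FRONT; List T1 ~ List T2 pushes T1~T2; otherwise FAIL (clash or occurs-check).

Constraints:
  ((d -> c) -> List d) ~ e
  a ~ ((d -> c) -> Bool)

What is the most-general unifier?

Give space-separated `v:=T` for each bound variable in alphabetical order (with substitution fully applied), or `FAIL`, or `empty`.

step 1: unify ((d -> c) -> List d) ~ e  [subst: {-} | 1 pending]
  bind e := ((d -> c) -> List d)
step 2: unify a ~ ((d -> c) -> Bool)  [subst: {e:=((d -> c) -> List d)} | 0 pending]
  bind a := ((d -> c) -> Bool)

Answer: a:=((d -> c) -> Bool) e:=((d -> c) -> List d)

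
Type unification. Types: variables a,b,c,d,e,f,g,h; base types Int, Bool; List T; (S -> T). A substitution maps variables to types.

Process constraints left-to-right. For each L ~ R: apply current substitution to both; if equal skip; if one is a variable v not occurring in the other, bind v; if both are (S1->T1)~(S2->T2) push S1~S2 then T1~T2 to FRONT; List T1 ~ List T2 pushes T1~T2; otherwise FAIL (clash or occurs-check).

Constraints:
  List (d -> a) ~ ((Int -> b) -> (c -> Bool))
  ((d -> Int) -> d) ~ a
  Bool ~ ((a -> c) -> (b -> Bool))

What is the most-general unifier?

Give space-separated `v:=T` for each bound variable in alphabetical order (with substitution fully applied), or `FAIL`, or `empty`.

step 1: unify List (d -> a) ~ ((Int -> b) -> (c -> Bool))  [subst: {-} | 2 pending]
  clash: List (d -> a) vs ((Int -> b) -> (c -> Bool))

Answer: FAIL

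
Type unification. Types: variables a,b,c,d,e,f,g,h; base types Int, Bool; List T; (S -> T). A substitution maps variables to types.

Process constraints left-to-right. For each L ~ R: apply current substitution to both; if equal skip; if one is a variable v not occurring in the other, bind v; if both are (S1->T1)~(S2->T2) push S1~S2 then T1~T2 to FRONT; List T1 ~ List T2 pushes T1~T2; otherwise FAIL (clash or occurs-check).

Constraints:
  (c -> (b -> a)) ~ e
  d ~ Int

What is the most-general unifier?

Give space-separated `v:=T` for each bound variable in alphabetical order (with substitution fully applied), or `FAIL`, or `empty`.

step 1: unify (c -> (b -> a)) ~ e  [subst: {-} | 1 pending]
  bind e := (c -> (b -> a))
step 2: unify d ~ Int  [subst: {e:=(c -> (b -> a))} | 0 pending]
  bind d := Int

Answer: d:=Int e:=(c -> (b -> a))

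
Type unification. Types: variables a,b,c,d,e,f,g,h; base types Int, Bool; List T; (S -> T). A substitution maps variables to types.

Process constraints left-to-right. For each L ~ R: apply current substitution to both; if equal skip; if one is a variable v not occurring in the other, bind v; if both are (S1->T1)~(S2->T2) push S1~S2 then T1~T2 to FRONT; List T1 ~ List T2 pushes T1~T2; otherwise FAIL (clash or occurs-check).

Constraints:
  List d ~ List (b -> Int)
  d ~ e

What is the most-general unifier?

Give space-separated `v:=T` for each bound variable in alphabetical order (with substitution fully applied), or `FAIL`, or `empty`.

Answer: d:=(b -> Int) e:=(b -> Int)

Derivation:
step 1: unify List d ~ List (b -> Int)  [subst: {-} | 1 pending]
  -> decompose List: push d~(b -> Int)
step 2: unify d ~ (b -> Int)  [subst: {-} | 1 pending]
  bind d := (b -> Int)
step 3: unify (b -> Int) ~ e  [subst: {d:=(b -> Int)} | 0 pending]
  bind e := (b -> Int)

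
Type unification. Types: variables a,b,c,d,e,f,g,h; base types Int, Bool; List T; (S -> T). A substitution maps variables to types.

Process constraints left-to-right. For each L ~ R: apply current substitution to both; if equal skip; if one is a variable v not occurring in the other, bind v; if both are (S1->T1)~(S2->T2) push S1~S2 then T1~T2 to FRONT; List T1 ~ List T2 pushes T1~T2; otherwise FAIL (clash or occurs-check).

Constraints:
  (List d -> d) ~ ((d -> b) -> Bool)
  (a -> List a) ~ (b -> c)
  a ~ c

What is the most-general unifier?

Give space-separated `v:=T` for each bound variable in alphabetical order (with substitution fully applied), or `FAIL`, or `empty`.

Answer: FAIL

Derivation:
step 1: unify (List d -> d) ~ ((d -> b) -> Bool)  [subst: {-} | 2 pending]
  -> decompose arrow: push List d~(d -> b), d~Bool
step 2: unify List d ~ (d -> b)  [subst: {-} | 3 pending]
  clash: List d vs (d -> b)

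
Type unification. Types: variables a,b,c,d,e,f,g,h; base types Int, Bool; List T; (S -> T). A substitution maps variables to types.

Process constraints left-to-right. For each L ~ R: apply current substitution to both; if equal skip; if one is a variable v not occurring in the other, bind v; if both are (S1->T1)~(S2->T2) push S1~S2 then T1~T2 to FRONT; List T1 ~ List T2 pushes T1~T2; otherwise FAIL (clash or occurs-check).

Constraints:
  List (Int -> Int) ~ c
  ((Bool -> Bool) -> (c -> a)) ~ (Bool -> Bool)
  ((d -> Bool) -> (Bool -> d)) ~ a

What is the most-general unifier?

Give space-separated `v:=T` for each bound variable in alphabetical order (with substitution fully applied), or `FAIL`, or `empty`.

step 1: unify List (Int -> Int) ~ c  [subst: {-} | 2 pending]
  bind c := List (Int -> Int)
step 2: unify ((Bool -> Bool) -> (List (Int -> Int) -> a)) ~ (Bool -> Bool)  [subst: {c:=List (Int -> Int)} | 1 pending]
  -> decompose arrow: push (Bool -> Bool)~Bool, (List (Int -> Int) -> a)~Bool
step 3: unify (Bool -> Bool) ~ Bool  [subst: {c:=List (Int -> Int)} | 2 pending]
  clash: (Bool -> Bool) vs Bool

Answer: FAIL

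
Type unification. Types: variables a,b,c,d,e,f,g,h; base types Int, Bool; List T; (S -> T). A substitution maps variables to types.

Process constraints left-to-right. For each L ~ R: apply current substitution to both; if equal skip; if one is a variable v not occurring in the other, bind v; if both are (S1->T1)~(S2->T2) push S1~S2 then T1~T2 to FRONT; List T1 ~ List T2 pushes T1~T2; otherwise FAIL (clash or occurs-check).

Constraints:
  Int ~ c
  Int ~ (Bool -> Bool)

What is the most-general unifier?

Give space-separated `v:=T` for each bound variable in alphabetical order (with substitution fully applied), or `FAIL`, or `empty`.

step 1: unify Int ~ c  [subst: {-} | 1 pending]
  bind c := Int
step 2: unify Int ~ (Bool -> Bool)  [subst: {c:=Int} | 0 pending]
  clash: Int vs (Bool -> Bool)

Answer: FAIL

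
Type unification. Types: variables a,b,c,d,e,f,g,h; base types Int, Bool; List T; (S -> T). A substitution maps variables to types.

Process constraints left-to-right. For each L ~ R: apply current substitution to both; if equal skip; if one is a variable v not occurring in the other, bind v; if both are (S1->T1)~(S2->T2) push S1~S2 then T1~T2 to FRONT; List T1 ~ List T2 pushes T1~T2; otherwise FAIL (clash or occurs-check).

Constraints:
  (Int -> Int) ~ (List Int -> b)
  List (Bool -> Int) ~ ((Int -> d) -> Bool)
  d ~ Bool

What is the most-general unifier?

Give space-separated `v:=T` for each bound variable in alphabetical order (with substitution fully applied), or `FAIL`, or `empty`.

step 1: unify (Int -> Int) ~ (List Int -> b)  [subst: {-} | 2 pending]
  -> decompose arrow: push Int~List Int, Int~b
step 2: unify Int ~ List Int  [subst: {-} | 3 pending]
  clash: Int vs List Int

Answer: FAIL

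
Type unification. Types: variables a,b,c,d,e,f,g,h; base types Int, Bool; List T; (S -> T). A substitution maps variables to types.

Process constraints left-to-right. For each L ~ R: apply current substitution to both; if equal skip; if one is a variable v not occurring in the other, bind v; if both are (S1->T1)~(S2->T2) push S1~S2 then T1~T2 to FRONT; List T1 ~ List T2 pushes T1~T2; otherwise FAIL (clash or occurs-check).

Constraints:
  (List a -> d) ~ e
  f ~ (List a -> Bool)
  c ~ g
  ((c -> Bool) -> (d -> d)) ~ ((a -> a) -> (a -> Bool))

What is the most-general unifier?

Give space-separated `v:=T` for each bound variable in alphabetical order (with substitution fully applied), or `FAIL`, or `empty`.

Answer: a:=Bool c:=Bool d:=Bool e:=(List Bool -> Bool) f:=(List Bool -> Bool) g:=Bool

Derivation:
step 1: unify (List a -> d) ~ e  [subst: {-} | 3 pending]
  bind e := (List a -> d)
step 2: unify f ~ (List a -> Bool)  [subst: {e:=(List a -> d)} | 2 pending]
  bind f := (List a -> Bool)
step 3: unify c ~ g  [subst: {e:=(List a -> d), f:=(List a -> Bool)} | 1 pending]
  bind c := g
step 4: unify ((g -> Bool) -> (d -> d)) ~ ((a -> a) -> (a -> Bool))  [subst: {e:=(List a -> d), f:=(List a -> Bool), c:=g} | 0 pending]
  -> decompose arrow: push (g -> Bool)~(a -> a), (d -> d)~(a -> Bool)
step 5: unify (g -> Bool) ~ (a -> a)  [subst: {e:=(List a -> d), f:=(List a -> Bool), c:=g} | 1 pending]
  -> decompose arrow: push g~a, Bool~a
step 6: unify g ~ a  [subst: {e:=(List a -> d), f:=(List a -> Bool), c:=g} | 2 pending]
  bind g := a
step 7: unify Bool ~ a  [subst: {e:=(List a -> d), f:=(List a -> Bool), c:=g, g:=a} | 1 pending]
  bind a := Bool
step 8: unify (d -> d) ~ (Bool -> Bool)  [subst: {e:=(List a -> d), f:=(List a -> Bool), c:=g, g:=a, a:=Bool} | 0 pending]
  -> decompose arrow: push d~Bool, d~Bool
step 9: unify d ~ Bool  [subst: {e:=(List a -> d), f:=(List a -> Bool), c:=g, g:=a, a:=Bool} | 1 pending]
  bind d := Bool
step 10: unify Bool ~ Bool  [subst: {e:=(List a -> d), f:=(List a -> Bool), c:=g, g:=a, a:=Bool, d:=Bool} | 0 pending]
  -> identical, skip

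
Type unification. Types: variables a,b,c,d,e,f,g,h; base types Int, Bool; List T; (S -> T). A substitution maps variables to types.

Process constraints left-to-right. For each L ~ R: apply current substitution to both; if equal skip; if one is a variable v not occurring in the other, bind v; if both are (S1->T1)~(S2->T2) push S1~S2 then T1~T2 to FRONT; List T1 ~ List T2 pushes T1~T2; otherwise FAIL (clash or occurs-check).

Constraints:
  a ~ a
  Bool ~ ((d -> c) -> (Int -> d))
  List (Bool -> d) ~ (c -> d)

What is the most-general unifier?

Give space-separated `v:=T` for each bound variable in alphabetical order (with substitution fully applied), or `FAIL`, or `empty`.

step 1: unify a ~ a  [subst: {-} | 2 pending]
  -> identical, skip
step 2: unify Bool ~ ((d -> c) -> (Int -> d))  [subst: {-} | 1 pending]
  clash: Bool vs ((d -> c) -> (Int -> d))

Answer: FAIL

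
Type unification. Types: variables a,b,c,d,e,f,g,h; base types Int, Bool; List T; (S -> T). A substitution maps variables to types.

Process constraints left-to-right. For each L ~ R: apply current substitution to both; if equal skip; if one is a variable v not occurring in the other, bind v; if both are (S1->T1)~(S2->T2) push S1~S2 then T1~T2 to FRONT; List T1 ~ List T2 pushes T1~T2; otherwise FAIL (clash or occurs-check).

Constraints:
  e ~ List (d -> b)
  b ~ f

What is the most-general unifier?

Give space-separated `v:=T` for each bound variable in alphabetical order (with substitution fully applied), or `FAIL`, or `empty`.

step 1: unify e ~ List (d -> b)  [subst: {-} | 1 pending]
  bind e := List (d -> b)
step 2: unify b ~ f  [subst: {e:=List (d -> b)} | 0 pending]
  bind b := f

Answer: b:=f e:=List (d -> f)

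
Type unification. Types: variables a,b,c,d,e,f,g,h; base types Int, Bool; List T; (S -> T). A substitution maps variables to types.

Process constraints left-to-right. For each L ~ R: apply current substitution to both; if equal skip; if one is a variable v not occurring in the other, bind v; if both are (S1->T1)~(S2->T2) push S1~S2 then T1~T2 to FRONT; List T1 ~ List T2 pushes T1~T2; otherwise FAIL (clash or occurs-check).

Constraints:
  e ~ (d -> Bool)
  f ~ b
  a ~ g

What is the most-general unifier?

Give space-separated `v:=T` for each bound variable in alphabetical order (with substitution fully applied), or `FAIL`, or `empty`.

Answer: a:=g e:=(d -> Bool) f:=b

Derivation:
step 1: unify e ~ (d -> Bool)  [subst: {-} | 2 pending]
  bind e := (d -> Bool)
step 2: unify f ~ b  [subst: {e:=(d -> Bool)} | 1 pending]
  bind f := b
step 3: unify a ~ g  [subst: {e:=(d -> Bool), f:=b} | 0 pending]
  bind a := g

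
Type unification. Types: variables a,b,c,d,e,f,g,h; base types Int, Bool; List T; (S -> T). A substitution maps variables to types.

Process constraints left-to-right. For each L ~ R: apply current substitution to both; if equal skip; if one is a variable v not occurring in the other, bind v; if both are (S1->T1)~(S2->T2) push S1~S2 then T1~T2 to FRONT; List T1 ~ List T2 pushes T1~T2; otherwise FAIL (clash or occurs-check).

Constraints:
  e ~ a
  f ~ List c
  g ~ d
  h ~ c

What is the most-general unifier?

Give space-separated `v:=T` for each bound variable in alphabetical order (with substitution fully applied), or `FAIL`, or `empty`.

Answer: e:=a f:=List c g:=d h:=c

Derivation:
step 1: unify e ~ a  [subst: {-} | 3 pending]
  bind e := a
step 2: unify f ~ List c  [subst: {e:=a} | 2 pending]
  bind f := List c
step 3: unify g ~ d  [subst: {e:=a, f:=List c} | 1 pending]
  bind g := d
step 4: unify h ~ c  [subst: {e:=a, f:=List c, g:=d} | 0 pending]
  bind h := c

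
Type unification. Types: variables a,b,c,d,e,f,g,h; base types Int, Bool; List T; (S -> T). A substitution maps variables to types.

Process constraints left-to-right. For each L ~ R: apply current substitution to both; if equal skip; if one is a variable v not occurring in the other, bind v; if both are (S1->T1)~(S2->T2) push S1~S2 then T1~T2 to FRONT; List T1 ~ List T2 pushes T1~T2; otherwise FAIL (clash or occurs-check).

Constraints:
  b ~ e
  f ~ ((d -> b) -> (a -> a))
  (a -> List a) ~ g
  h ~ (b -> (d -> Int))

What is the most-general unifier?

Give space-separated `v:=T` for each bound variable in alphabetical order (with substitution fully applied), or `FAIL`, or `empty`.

Answer: b:=e f:=((d -> e) -> (a -> a)) g:=(a -> List a) h:=(e -> (d -> Int))

Derivation:
step 1: unify b ~ e  [subst: {-} | 3 pending]
  bind b := e
step 2: unify f ~ ((d -> e) -> (a -> a))  [subst: {b:=e} | 2 pending]
  bind f := ((d -> e) -> (a -> a))
step 3: unify (a -> List a) ~ g  [subst: {b:=e, f:=((d -> e) -> (a -> a))} | 1 pending]
  bind g := (a -> List a)
step 4: unify h ~ (e -> (d -> Int))  [subst: {b:=e, f:=((d -> e) -> (a -> a)), g:=(a -> List a)} | 0 pending]
  bind h := (e -> (d -> Int))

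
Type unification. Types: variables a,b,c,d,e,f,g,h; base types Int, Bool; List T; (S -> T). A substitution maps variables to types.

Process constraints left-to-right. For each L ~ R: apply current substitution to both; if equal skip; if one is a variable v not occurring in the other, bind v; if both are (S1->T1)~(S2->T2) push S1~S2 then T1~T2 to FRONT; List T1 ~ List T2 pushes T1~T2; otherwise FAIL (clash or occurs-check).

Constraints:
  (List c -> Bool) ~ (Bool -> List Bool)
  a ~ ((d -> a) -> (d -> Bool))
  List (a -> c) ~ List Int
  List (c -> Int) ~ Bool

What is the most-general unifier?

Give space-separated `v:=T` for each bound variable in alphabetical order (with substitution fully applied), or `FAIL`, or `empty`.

step 1: unify (List c -> Bool) ~ (Bool -> List Bool)  [subst: {-} | 3 pending]
  -> decompose arrow: push List c~Bool, Bool~List Bool
step 2: unify List c ~ Bool  [subst: {-} | 4 pending]
  clash: List c vs Bool

Answer: FAIL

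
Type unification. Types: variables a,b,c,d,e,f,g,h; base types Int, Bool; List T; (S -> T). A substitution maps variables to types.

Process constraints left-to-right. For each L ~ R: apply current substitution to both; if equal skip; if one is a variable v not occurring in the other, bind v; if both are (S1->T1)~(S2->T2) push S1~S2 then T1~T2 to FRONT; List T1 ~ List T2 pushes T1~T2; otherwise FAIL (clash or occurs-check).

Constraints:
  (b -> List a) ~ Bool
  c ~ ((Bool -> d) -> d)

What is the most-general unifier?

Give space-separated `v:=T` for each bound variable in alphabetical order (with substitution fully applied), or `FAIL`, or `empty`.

Answer: FAIL

Derivation:
step 1: unify (b -> List a) ~ Bool  [subst: {-} | 1 pending]
  clash: (b -> List a) vs Bool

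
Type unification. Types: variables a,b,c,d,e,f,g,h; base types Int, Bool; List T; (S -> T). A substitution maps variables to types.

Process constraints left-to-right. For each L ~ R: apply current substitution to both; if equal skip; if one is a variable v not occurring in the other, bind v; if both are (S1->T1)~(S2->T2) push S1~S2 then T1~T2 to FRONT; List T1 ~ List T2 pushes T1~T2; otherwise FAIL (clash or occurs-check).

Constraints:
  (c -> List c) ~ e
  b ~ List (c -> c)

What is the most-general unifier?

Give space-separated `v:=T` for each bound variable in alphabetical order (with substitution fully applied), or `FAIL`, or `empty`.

Answer: b:=List (c -> c) e:=(c -> List c)

Derivation:
step 1: unify (c -> List c) ~ e  [subst: {-} | 1 pending]
  bind e := (c -> List c)
step 2: unify b ~ List (c -> c)  [subst: {e:=(c -> List c)} | 0 pending]
  bind b := List (c -> c)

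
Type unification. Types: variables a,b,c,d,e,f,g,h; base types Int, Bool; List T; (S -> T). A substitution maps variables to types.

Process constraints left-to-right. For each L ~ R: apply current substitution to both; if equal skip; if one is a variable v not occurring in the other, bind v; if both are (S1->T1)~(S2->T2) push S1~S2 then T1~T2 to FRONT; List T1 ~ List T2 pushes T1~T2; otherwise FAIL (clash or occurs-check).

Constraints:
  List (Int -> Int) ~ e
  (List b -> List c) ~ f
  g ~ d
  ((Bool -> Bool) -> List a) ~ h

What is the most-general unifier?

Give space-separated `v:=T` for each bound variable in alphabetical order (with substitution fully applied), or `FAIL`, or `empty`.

Answer: e:=List (Int -> Int) f:=(List b -> List c) g:=d h:=((Bool -> Bool) -> List a)

Derivation:
step 1: unify List (Int -> Int) ~ e  [subst: {-} | 3 pending]
  bind e := List (Int -> Int)
step 2: unify (List b -> List c) ~ f  [subst: {e:=List (Int -> Int)} | 2 pending]
  bind f := (List b -> List c)
step 3: unify g ~ d  [subst: {e:=List (Int -> Int), f:=(List b -> List c)} | 1 pending]
  bind g := d
step 4: unify ((Bool -> Bool) -> List a) ~ h  [subst: {e:=List (Int -> Int), f:=(List b -> List c), g:=d} | 0 pending]
  bind h := ((Bool -> Bool) -> List a)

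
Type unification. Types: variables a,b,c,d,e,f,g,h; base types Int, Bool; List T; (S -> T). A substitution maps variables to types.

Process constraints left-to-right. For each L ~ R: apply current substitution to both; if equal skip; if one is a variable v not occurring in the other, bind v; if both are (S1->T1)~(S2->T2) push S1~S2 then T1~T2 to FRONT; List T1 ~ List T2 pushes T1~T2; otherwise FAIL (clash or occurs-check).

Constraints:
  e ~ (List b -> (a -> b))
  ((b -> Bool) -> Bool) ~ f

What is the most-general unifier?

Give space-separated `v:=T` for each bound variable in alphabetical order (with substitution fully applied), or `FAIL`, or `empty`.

step 1: unify e ~ (List b -> (a -> b))  [subst: {-} | 1 pending]
  bind e := (List b -> (a -> b))
step 2: unify ((b -> Bool) -> Bool) ~ f  [subst: {e:=(List b -> (a -> b))} | 0 pending]
  bind f := ((b -> Bool) -> Bool)

Answer: e:=(List b -> (a -> b)) f:=((b -> Bool) -> Bool)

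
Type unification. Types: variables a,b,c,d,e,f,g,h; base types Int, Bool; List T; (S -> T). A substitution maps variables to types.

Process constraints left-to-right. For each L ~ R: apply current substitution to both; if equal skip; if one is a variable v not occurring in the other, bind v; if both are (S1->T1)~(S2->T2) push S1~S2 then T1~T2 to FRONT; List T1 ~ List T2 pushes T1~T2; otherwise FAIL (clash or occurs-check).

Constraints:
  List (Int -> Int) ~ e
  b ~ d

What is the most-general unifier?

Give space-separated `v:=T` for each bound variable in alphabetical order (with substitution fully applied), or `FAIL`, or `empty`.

step 1: unify List (Int -> Int) ~ e  [subst: {-} | 1 pending]
  bind e := List (Int -> Int)
step 2: unify b ~ d  [subst: {e:=List (Int -> Int)} | 0 pending]
  bind b := d

Answer: b:=d e:=List (Int -> Int)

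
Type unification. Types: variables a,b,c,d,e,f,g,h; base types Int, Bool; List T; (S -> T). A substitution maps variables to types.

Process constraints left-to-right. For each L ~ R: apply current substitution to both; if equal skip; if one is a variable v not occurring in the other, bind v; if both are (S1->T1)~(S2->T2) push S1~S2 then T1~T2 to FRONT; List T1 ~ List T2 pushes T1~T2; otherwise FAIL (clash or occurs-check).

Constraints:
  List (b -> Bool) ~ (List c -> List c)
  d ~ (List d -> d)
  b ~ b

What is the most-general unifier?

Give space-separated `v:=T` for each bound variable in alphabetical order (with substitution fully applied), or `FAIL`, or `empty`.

step 1: unify List (b -> Bool) ~ (List c -> List c)  [subst: {-} | 2 pending]
  clash: List (b -> Bool) vs (List c -> List c)

Answer: FAIL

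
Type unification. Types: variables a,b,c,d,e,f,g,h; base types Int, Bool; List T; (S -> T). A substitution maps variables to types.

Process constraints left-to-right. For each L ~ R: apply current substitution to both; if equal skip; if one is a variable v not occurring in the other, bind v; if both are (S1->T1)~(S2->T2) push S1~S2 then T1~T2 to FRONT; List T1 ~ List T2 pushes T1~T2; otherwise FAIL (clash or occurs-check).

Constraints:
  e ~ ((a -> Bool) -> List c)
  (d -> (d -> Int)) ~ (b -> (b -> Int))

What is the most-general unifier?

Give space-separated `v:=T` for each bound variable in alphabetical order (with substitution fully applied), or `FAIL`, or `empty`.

step 1: unify e ~ ((a -> Bool) -> List c)  [subst: {-} | 1 pending]
  bind e := ((a -> Bool) -> List c)
step 2: unify (d -> (d -> Int)) ~ (b -> (b -> Int))  [subst: {e:=((a -> Bool) -> List c)} | 0 pending]
  -> decompose arrow: push d~b, (d -> Int)~(b -> Int)
step 3: unify d ~ b  [subst: {e:=((a -> Bool) -> List c)} | 1 pending]
  bind d := b
step 4: unify (b -> Int) ~ (b -> Int)  [subst: {e:=((a -> Bool) -> List c), d:=b} | 0 pending]
  -> identical, skip

Answer: d:=b e:=((a -> Bool) -> List c)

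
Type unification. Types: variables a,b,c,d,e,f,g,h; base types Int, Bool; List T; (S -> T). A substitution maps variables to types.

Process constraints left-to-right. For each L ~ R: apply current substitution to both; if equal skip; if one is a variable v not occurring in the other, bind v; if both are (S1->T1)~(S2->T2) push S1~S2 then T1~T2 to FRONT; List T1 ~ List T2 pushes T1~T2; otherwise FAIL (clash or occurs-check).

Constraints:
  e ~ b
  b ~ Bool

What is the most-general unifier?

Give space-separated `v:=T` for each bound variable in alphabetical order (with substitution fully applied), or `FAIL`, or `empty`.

step 1: unify e ~ b  [subst: {-} | 1 pending]
  bind e := b
step 2: unify b ~ Bool  [subst: {e:=b} | 0 pending]
  bind b := Bool

Answer: b:=Bool e:=Bool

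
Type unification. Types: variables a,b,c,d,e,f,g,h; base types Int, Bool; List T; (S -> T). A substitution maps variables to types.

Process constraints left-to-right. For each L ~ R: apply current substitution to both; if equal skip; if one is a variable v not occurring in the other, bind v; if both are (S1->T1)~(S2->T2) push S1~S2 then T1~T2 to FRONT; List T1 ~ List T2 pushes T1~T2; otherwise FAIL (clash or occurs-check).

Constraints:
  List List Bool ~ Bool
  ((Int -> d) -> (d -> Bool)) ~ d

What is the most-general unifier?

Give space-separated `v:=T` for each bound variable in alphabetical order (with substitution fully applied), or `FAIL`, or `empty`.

step 1: unify List List Bool ~ Bool  [subst: {-} | 1 pending]
  clash: List List Bool vs Bool

Answer: FAIL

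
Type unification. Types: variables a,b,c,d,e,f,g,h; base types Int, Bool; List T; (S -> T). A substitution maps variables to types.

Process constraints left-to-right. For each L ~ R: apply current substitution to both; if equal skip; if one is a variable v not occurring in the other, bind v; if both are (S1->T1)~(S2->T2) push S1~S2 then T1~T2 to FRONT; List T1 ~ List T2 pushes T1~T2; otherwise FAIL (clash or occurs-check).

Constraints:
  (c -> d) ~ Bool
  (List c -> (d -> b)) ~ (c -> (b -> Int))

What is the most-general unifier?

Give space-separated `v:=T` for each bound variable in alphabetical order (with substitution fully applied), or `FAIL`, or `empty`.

step 1: unify (c -> d) ~ Bool  [subst: {-} | 1 pending]
  clash: (c -> d) vs Bool

Answer: FAIL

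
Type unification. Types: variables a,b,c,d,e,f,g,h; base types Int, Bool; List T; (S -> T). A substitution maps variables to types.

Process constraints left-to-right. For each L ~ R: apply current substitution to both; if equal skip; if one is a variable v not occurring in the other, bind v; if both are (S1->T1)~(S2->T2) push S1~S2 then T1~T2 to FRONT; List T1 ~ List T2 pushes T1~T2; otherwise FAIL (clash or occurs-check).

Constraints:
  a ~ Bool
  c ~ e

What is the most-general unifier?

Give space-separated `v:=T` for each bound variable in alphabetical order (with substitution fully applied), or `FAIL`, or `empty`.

step 1: unify a ~ Bool  [subst: {-} | 1 pending]
  bind a := Bool
step 2: unify c ~ e  [subst: {a:=Bool} | 0 pending]
  bind c := e

Answer: a:=Bool c:=e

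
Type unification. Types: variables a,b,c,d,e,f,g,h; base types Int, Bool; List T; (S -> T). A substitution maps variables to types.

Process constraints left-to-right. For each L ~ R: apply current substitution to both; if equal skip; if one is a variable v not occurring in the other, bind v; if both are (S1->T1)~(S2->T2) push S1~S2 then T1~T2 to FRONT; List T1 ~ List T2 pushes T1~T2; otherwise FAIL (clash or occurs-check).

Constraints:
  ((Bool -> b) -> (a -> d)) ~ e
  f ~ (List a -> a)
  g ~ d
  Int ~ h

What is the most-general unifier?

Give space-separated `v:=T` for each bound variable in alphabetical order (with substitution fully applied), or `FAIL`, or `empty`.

step 1: unify ((Bool -> b) -> (a -> d)) ~ e  [subst: {-} | 3 pending]
  bind e := ((Bool -> b) -> (a -> d))
step 2: unify f ~ (List a -> a)  [subst: {e:=((Bool -> b) -> (a -> d))} | 2 pending]
  bind f := (List a -> a)
step 3: unify g ~ d  [subst: {e:=((Bool -> b) -> (a -> d)), f:=(List a -> a)} | 1 pending]
  bind g := d
step 4: unify Int ~ h  [subst: {e:=((Bool -> b) -> (a -> d)), f:=(List a -> a), g:=d} | 0 pending]
  bind h := Int

Answer: e:=((Bool -> b) -> (a -> d)) f:=(List a -> a) g:=d h:=Int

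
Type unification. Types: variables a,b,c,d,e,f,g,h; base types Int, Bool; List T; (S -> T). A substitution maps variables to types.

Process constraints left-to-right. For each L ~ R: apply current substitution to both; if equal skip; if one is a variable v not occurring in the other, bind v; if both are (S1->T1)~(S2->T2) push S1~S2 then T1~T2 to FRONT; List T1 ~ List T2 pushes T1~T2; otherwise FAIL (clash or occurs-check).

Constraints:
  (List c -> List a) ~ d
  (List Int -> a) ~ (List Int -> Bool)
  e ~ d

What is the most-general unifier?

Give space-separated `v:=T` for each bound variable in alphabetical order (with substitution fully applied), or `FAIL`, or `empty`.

step 1: unify (List c -> List a) ~ d  [subst: {-} | 2 pending]
  bind d := (List c -> List a)
step 2: unify (List Int -> a) ~ (List Int -> Bool)  [subst: {d:=(List c -> List a)} | 1 pending]
  -> decompose arrow: push List Int~List Int, a~Bool
step 3: unify List Int ~ List Int  [subst: {d:=(List c -> List a)} | 2 pending]
  -> identical, skip
step 4: unify a ~ Bool  [subst: {d:=(List c -> List a)} | 1 pending]
  bind a := Bool
step 5: unify e ~ (List c -> List Bool)  [subst: {d:=(List c -> List a), a:=Bool} | 0 pending]
  bind e := (List c -> List Bool)

Answer: a:=Bool d:=(List c -> List Bool) e:=(List c -> List Bool)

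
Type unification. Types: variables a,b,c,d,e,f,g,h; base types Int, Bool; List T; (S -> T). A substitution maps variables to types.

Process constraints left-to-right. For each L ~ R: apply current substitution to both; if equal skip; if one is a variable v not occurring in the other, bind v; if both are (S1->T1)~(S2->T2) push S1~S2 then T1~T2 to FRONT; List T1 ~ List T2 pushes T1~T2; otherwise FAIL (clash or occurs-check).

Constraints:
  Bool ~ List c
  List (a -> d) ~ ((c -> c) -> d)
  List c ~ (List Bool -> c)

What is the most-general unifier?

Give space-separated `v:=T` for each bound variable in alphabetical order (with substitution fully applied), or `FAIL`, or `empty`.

step 1: unify Bool ~ List c  [subst: {-} | 2 pending]
  clash: Bool vs List c

Answer: FAIL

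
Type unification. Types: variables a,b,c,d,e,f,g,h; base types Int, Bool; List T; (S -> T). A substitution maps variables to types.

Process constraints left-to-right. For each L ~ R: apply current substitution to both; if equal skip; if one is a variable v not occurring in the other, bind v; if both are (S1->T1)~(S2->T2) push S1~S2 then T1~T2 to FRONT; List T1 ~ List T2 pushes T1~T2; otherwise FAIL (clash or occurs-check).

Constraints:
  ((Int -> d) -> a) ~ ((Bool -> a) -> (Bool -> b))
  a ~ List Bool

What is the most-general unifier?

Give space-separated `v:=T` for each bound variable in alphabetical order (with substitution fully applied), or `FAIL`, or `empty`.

step 1: unify ((Int -> d) -> a) ~ ((Bool -> a) -> (Bool -> b))  [subst: {-} | 1 pending]
  -> decompose arrow: push (Int -> d)~(Bool -> a), a~(Bool -> b)
step 2: unify (Int -> d) ~ (Bool -> a)  [subst: {-} | 2 pending]
  -> decompose arrow: push Int~Bool, d~a
step 3: unify Int ~ Bool  [subst: {-} | 3 pending]
  clash: Int vs Bool

Answer: FAIL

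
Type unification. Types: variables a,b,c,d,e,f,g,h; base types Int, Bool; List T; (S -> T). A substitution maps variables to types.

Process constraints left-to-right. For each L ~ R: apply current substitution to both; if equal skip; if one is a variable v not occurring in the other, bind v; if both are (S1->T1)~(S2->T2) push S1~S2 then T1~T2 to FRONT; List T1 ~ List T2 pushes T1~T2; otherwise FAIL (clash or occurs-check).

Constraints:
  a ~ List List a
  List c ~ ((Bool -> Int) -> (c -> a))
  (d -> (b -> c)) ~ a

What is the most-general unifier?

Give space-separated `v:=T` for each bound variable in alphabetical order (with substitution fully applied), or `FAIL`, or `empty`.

Answer: FAIL

Derivation:
step 1: unify a ~ List List a  [subst: {-} | 2 pending]
  occurs-check fail: a in List List a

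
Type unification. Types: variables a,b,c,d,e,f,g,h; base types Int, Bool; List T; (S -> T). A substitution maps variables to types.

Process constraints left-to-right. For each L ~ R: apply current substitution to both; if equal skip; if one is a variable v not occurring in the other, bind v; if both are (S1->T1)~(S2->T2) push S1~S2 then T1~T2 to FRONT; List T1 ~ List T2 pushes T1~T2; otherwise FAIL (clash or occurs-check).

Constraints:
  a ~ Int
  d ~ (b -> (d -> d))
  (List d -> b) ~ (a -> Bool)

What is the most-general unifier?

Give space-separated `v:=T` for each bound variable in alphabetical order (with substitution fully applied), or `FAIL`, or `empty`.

Answer: FAIL

Derivation:
step 1: unify a ~ Int  [subst: {-} | 2 pending]
  bind a := Int
step 2: unify d ~ (b -> (d -> d))  [subst: {a:=Int} | 1 pending]
  occurs-check fail: d in (b -> (d -> d))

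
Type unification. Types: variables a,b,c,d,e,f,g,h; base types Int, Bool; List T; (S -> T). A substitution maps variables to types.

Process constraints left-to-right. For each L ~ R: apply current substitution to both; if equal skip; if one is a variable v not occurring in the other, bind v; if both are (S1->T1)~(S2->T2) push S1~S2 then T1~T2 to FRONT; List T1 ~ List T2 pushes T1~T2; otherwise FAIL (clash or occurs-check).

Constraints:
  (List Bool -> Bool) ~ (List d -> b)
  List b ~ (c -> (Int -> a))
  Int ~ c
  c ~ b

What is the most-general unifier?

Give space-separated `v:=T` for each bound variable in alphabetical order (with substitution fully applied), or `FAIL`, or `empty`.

Answer: FAIL

Derivation:
step 1: unify (List Bool -> Bool) ~ (List d -> b)  [subst: {-} | 3 pending]
  -> decompose arrow: push List Bool~List d, Bool~b
step 2: unify List Bool ~ List d  [subst: {-} | 4 pending]
  -> decompose List: push Bool~d
step 3: unify Bool ~ d  [subst: {-} | 4 pending]
  bind d := Bool
step 4: unify Bool ~ b  [subst: {d:=Bool} | 3 pending]
  bind b := Bool
step 5: unify List Bool ~ (c -> (Int -> a))  [subst: {d:=Bool, b:=Bool} | 2 pending]
  clash: List Bool vs (c -> (Int -> a))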